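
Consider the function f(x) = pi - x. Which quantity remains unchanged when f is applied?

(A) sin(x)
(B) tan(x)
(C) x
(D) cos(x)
A

For f(x) = pi - x:
sin(pi - x) = sin(x), so sine is invariant under this transformation.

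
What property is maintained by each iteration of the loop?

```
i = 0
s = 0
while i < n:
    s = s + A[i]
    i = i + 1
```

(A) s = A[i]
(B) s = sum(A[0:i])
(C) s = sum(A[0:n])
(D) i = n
B

A loop invariant must hold before the first iteration and be re-established by every execution of the body.

(B) s = sum(A[0:i]): Initially i = 0 and s = 0 = sum of the empty slice A[0:0]. If s = sum(A[0:i]) holds at the top of an iteration, the body sets s to sum(A[0:i]) + A[i] = sum(A[0:i+1]) and then i to i+1, so s = sum(A[0:i]) holds again. At exit i = n, giving s = sum(A[0:n]).

The other options fail:
(A) s = A[i]: after the first iteration s = A[0] but i = 1, so s = A[i] compares s with the wrong element (and fails in general).
(C) s = sum(A[0:n]): false before the loop (s = 0, not the full sum) -- it only becomes true at exit.
(D) i = n: false initially (i = 0); it is the exit condition, not an invariant.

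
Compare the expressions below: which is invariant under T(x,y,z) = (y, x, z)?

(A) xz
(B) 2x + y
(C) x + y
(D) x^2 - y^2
C

Apply T(x,y,z) = (y, x, z) to each option, i.e. replace (x, y, z) by the transformed coordinates.
Substitute the transformed coordinates into each option and compare with the original:
(A) xz  ->  (y)(z) = yz   [differs from xz: not invariant]
(B) 2x + y  ->  2(y) + (x) = x + 2y   [differs from 2x + y: not invariant]
(C) x + y  ->  (y) + (x) = x + y   [equals x + y: invariant]
(D) x^2 - y^2  ->  (y)^2 - (x)^2 = -x^2 + y^2   [differs from x^2 - y^2: not invariant]

Only option (C), x + y, is unchanged by the transformation.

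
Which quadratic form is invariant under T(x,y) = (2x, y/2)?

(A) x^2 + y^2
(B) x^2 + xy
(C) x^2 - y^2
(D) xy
D

T multiplies x by 2 and divides y by 2.
Substitute the transformed coordinates into each option and compare with the original:
(A) x^2 + y^2  ->  (2x)^2 + (y/2)^2 = 4x^2 + y^2/4   [differs from x^2 + y^2: not invariant]
(B) x^2 + xy  ->  (2x)^2 + (2x)(y/2) = 4x^2 + xy   [differs from x^2 + xy: not invariant]
(C) x^2 - y^2  ->  (2x)^2 - (y/2)^2 = 4x^2 - y^2/4   [differs from x^2 - y^2: not invariant]
(D) xy  ->  (2x)(y/2) = xy   [equals xy: invariant]

Only option (D), xy, is unchanged by the transformation.
The factors 2 and 1/2 cancel only in the pure product xy.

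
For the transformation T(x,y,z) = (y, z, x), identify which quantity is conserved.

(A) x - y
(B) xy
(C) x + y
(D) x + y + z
D

Apply T(x,y,z) = (y, z, x) to each option, i.e. replace (x, y, z) by the transformed coordinates.
Substitute the transformed coordinates into each option and compare with the original:
(A) x - y  ->  (y) - (z) = y - z   [differs from x - y: not invariant]
(B) xy  ->  (y)(z) = yz   [differs from xy: not invariant]
(C) x + y  ->  (y) + (z) = y + z   [differs from x + y: not invariant]
(D) x + y + z  ->  (y) + (z) + (x) = x + y + z   [equals x + y + z: invariant]

Only option (D), x + y + z, is unchanged by the transformation.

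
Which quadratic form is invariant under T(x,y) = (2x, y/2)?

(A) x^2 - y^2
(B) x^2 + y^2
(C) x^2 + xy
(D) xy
D

T multiplies x by 2 and divides y by 2.
Substitute the transformed coordinates into each option and compare with the original:
(A) x^2 - y^2  ->  (2x)^2 - (y/2)^2 = 4x^2 - y^2/4   [differs from x^2 - y^2: not invariant]
(B) x^2 + y^2  ->  (2x)^2 + (y/2)^2 = 4x^2 + y^2/4   [differs from x^2 + y^2: not invariant]
(C) x^2 + xy  ->  (2x)^2 + (2x)(y/2) = 4x^2 + xy   [differs from x^2 + xy: not invariant]
(D) xy  ->  (2x)(y/2) = xy   [equals xy: invariant]

Only option (D), xy, is unchanged by the transformation.
The factors 2 and 1/2 cancel only in the pure product xy.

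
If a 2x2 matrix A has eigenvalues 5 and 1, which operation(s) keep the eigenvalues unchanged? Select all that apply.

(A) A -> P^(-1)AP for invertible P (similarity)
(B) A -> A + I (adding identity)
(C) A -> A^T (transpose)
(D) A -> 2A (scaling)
A and C

Eigenvalues are preserved by:
1. Similarity transformations: A -> P^(-1)AP (same characteristic polynomial)
2. Transpose: A^T has the same eigenvalues as A

Eigenvalues are NOT preserved by:
- Adding identity: eigenvalues become 5+1, 1+1
- Scaling: eigenvalues become 10, 2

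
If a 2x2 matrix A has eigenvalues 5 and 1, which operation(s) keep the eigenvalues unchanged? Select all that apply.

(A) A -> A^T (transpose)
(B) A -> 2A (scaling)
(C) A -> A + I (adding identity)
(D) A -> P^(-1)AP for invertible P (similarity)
A and D

Eigenvalues are preserved by:
1. Similarity transformations: A -> P^(-1)AP (same characteristic polynomial)
2. Transpose: A^T has the same eigenvalues as A

Eigenvalues are NOT preserved by:
- Adding identity: eigenvalues become 5+1, 1+1
- Scaling: eigenvalues become 10, 2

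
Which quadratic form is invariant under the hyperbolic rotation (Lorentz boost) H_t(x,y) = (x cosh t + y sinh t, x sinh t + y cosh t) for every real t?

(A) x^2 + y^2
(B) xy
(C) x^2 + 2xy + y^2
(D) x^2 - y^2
D

Write x' = x cosh t + y sinh t, y' = x sinh t + y cosh t and substitute into each option:
(A) x^2 + y^2: (x cosh t + y sinh t)^2 + (x sinh t + y cosh t)^2 = (x^2 + y^2)(cosh^2 t + sinh^2 t) + 4xy sinh t cosh t = (x^2 + y^2) cosh 2t + 2xy sinh 2t   [not invariant for t != 0]
(B) xy: (x cosh t + y sinh t)(x sinh t + y cosh t) = xy(cosh^2 t + sinh^2 t) + (x^2 + y^2) sinh t cosh t = xy cosh 2t + (x^2 + y^2)(sinh 2t)/2   [not invariant for t != 0]
(C) x^2 + 2xy + y^2: (x' + y')^2 with x' + y' = (x + y)(cosh t + sinh t) = (x + y)e^t, so it becomes (x + y)^2 e^(2t)   [not invariant for t != 0]
(D) x^2 - y^2: (x cosh t + y sinh t)^2 - (x sinh t + y cosh t)^2 = x^2(cosh^2 t - sinh^2 t) + 2xy(cosh t sinh t - sinh t cosh t) + y^2(sinh^2 t - cosh^2 t) = x^2 - y^2   [invariant, using cosh^2 t - sinh^2 t = 1]

Only (D) x^2 - y^2 is unchanged; it is the Minkowski form preserved by Lorentz boosts, just as x^2 + y^2 is preserved by ordinary rotations.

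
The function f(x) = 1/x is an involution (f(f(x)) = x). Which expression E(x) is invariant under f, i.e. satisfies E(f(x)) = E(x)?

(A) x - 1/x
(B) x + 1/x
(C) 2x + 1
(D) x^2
B

Replace x by f(x) = 1/x in each option and simplify. As a quick numerical cross-check, also compare E(3) with E(f(3)) = E(1/3).

(A) x - 1/x  ->  (1/x) - 1/(1/x) = -x + 1/x; check: E(3) = 8/3 but E(1/3) = -8/3.   [not invariant]
(B) x + 1/x  ->  (1/x) + 1/(1/x), which simplifies back to x + 1/x; check: E(3) = 10/3, E(1/3) = 10/3.   [invariant]
(C) 2x + 1  ->  2(1/x) + 1 = (x + 2)/x; check: E(3) = 7 but E(1/3) = 5/3.   [not invariant]
(D) x^2  ->  (1/x)^2 = x^(-2); check: E(3) = 9 but E(1/3) = 1/9.   [not invariant]

Only (B) is unchanged. E is symmetric under swapping x with f(x) = 1/x, which is exactly what an involution does.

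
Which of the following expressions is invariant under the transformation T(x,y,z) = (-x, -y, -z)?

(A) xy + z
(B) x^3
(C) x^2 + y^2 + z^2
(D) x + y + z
C

Apply T(x,y,z) = (-x, -y, -z) to each option, i.e. replace (x, y, z) by the transformed coordinates.
Substitute the transformed coordinates into each option and compare with the original:
(A) xy + z  ->  (-x)(-y) + (-z) = xy - z   [differs from xy + z: not invariant]
(B) x^3  ->  (-x)^3 = -x^3   [differs from x^3: not invariant]
(C) x^2 + y^2 + z^2  ->  (-x)^2 + (-y)^2 + (-z)^2 = x^2 + y^2 + z^2   [equals x^2 + y^2 + z^2: invariant]
(D) x + y + z  ->  (-x) + (-y) + (-z) = -x - y - z   [differs from x + y + z: not invariant]

Only option (C), x^2 + y^2 + z^2, is unchanged by the transformation.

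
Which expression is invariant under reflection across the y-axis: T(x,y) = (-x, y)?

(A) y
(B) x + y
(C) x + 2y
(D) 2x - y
A

The map is reflection across the y-axis: T(x,y) = (-x, y).
Substitute the transformed coordinates into each option and compare with the original:
(A) y  ->  (y) = y   [equals y: invariant]
(B) x + y  ->  (-x) + (y) = -x + y   [differs from x + y: not invariant]
(C) x + 2y  ->  (-x) + 2(y) = -x + 2y   [differs from x + 2y: not invariant]
(D) 2x - y  ->  2(-x) - (y) = -2x - y   [differs from 2x - y: not invariant]

Only option (A), y, is unchanged by the transformation.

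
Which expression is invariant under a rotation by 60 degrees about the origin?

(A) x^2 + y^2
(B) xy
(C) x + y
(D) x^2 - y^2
A

A rotation by 60 degrees sends (x, y) to (x/2 - sqrt(3)y/2, sqrt(3)x/2 + y/2).
Substitute the transformed coordinates into each option and compare with the original:
(A) x^2 + y^2  ->  (x/2 - sqrt(3)y/2)^2 + (sqrt(3)x/2 + y/2)^2 = x^2 + y^2   [equals x^2 + y^2: invariant]
(B) xy  ->  (x/2 - sqrt(3)y/2)(sqrt(3)x/2 + y/2) = sqrt(3)x^2/4 - xy/2 - sqrt(3)y^2/4   [differs from xy: not invariant]
(C) x + y  ->  (x/2 - sqrt(3)y/2) + (sqrt(3)x/2 + y/2) = x/2 + sqrt(3)x/2 - sqrt(3)y/2 + y/2   [differs from x + y: not invariant]
(D) x^2 - y^2  ->  (x/2 - sqrt(3)y/2)^2 - (sqrt(3)x/2 + y/2)^2 = -x^2/2 - sqrt(3)xy + y^2/2   [differs from x^2 - y^2: not invariant]

Only option (A), x^2 + y^2, is unchanged by the transformation.
Geometrically, x^2 + y^2 is the squared distance from the origin, which every rotation about the origin preserves.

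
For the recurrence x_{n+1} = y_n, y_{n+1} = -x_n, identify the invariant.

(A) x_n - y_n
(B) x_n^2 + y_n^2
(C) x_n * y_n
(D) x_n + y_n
B

For the recurrence x_{n+1} = y_n, y_{n+1} = -x_n:

x_{n+1}^2 + y_{n+1}^2 = y_n^2 + (-x_n)^2 = x_n^2 + y_n^2
The sum of squares is conserved (like energy in a harmonic oscillator).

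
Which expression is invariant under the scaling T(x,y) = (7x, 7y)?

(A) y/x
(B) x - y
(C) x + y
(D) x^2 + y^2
A

Under the uniform scaling T(x,y) = (7x, 7y):
Substitute the transformed coordinates into each option and compare with the original:
(A) y/x  ->  (7y)/(7x) = y/x   [equals y/x: invariant]
(B) x - y  ->  (7x) - (7y) = 7x - 7y   [differs from x - y: not invariant]
(C) x + y  ->  (7x) + (7y) = 7x + 7y   [differs from x + y: not invariant]
(D) x^2 + y^2  ->  (7x)^2 + (7y)^2 = 49x^2 + 49y^2   [differs from x^2 + y^2: not invariant]

Only option (A), y/x, is unchanged by the transformation.
The common factor 7 cancels in a ratio of coordinates, while sums, products and sums of squares pick up factors of 7 or 49.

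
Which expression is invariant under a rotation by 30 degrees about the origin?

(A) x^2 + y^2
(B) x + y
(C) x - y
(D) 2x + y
A

A rotation by 30 degrees sends (x, y) to (sqrt(3)x/2 - y/2, x/2 + sqrt(3)y/2).
Substitute the transformed coordinates into each option and compare with the original:
(A) x^2 + y^2  ->  (sqrt(3)x/2 - y/2)^2 + (x/2 + sqrt(3)y/2)^2 = x^2 + y^2   [equals x^2 + y^2: invariant]
(B) x + y  ->  (sqrt(3)x/2 - y/2) + (x/2 + sqrt(3)y/2) = x/2 + sqrt(3)x/2 - y/2 + sqrt(3)y/2   [differs from x + y: not invariant]
(C) x - y  ->  (sqrt(3)x/2 - y/2) - (x/2 + sqrt(3)y/2) = -x/2 + sqrt(3)x/2 - sqrt(3)y/2 - y/2   [differs from x - y: not invariant]
(D) 2x + y  ->  2(sqrt(3)x/2 - y/2) + (x/2 + sqrt(3)y/2) = x/2 + sqrt(3)x - y + sqrt(3)y/2   [differs from 2x + y: not invariant]

Only option (A), x^2 + y^2, is unchanged by the transformation.
Geometrically, x^2 + y^2 is the squared distance from the origin, which every rotation about the origin preserves.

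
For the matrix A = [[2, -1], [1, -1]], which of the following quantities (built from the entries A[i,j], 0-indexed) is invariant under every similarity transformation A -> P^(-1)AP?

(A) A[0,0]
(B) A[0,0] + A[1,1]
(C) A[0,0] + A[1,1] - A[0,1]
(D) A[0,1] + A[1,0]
B

A[0,0] + A[1,1] is the trace of A. By the cyclic property of the trace, tr(P^(-1)AP) = tr(APP^(-1)) = tr(A), so it is the same for every matrix similar to A.

The other combinations are not similarity invariants. For example, take P = [[1, 1], [0, 1]] (det P = 1), so P^(-1) = [[1, -1], [0, 1]] and
B = P^(-1)AP = [[1, 1], [1, 0]].
Evaluating each option on A and on B:
(A) A[0,0]: 2 for A, 1 for B -> changes
(B) A[0,0] + A[1,1]: 1 for A, 1 for B -> unchanged
(C) A[0,0] + A[1,1] - A[0,1]: 2 for A, 0 for B -> changes
(D) A[0,1] + A[1,0]: 0 for A, 2 for B -> changes

Only (B) A[0,0] + A[1,1] = 1 survives (and it does so for every P, not just this one), so it is the invariant.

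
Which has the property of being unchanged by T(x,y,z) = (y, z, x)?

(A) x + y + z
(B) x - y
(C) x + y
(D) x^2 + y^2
A

Apply T(x,y,z) = (y, z, x) to each option, i.e. replace (x, y, z) by the transformed coordinates.
Substitute the transformed coordinates into each option and compare with the original:
(A) x + y + z  ->  (y) + (z) + (x) = x + y + z   [equals x + y + z: invariant]
(B) x - y  ->  (y) - (z) = y - z   [differs from x - y: not invariant]
(C) x + y  ->  (y) + (z) = y + z   [differs from x + y: not invariant]
(D) x^2 + y^2  ->  (y)^2 + (z)^2 = y^2 + z^2   [differs from x^2 + y^2: not invariant]

Only option (A), x + y + z, is unchanged by the transformation.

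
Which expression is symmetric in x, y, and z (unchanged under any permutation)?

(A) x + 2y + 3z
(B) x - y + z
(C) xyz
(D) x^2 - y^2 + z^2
C

A symmetric expression is unchanged when the variables are permuted; here the transformation to test is the swap (x, y) -> (y, x).
A symmetric expression must survive every permutation; the single swap x <-> y already eliminates the distractors, and the keyed expression is also unchanged by x <-> z and y <-> z (each variable enters it in exactly the same way).
Substitute the transformed coordinates into each option and compare with the original:
(A) x + 2y + 3z  ->  (y) + 2(x) + 3z = 2x + y + 3z   [differs from x + 2y + 3z: not invariant]
(B) x - y + z  ->  (y) - (x) + z = -x + y + z   [differs from x - y + z: not invariant]
(C) xyz  ->  (y)(x)z = xyz   [equals xyz: invariant]
(D) x^2 - y^2 + z^2  ->  (y)^2 - (x)^2 + z^2 = -x^2 + y^2 + z^2   [differs from x^2 - y^2 + z^2: not invariant]

Only option (C), xyz, is unchanged by the transformation.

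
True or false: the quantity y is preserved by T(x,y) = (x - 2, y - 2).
False

Substitute T(x,y) = (x - 2, y - 2) into the expression and compare with the original.

Original: y
After applying T: (y - 2) = y - 2

This differs from the original y (difference: -2), so the expression is NOT invariant.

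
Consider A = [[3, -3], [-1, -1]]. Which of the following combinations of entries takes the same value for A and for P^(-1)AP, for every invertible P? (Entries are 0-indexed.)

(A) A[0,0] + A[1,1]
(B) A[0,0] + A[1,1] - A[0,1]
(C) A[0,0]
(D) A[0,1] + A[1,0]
A

A[0,0] + A[1,1] is the trace of A. By the cyclic property of the trace, tr(P^(-1)AP) = tr(APP^(-1)) = tr(A), so it is the same for every matrix similar to A.

The other combinations are not similarity invariants. For example, take P = [[1, 2], [0, 1]] (det P = 1), so P^(-1) = [[1, -2], [0, 1]] and
B = P^(-1)AP = [[5, 9], [-1, -3]].
Evaluating each option on A and on B:
(A) A[0,0] + A[1,1]: 2 for A, 2 for B -> unchanged
(B) A[0,0] + A[1,1] - A[0,1]: 5 for A, -7 for B -> changes
(C) A[0,0]: 3 for A, 5 for B -> changes
(D) A[0,1] + A[1,0]: -4 for A, 8 for B -> changes

Only (A) A[0,0] + A[1,1] = 2 survives (and it does so for every P, not just this one), so it is the invariant.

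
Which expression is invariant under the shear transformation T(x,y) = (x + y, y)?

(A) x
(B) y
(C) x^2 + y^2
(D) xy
B

Under the shear T(x,y) = (x + y, y):
Substitute the transformed coordinates into each option and compare with the original:
(A) x  ->  (x + y) = x + y   [differs from x: not invariant]
(B) y  ->  (y) = y   [equals y: invariant]
(C) x^2 + y^2  ->  (x + y)^2 + (y)^2 = x^2 + 2xy + 2y^2   [differs from x^2 + y^2: not invariant]
(D) xy  ->  (x + y)(y) = xy + y^2   [differs from xy: not invariant]

Only option (B), y, is unchanged by the transformation.
A horizontal shear moves points parallel to the x-axis, so the y-coordinate (and any function of y alone) is unchanged.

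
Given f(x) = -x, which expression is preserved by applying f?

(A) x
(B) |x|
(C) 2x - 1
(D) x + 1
B

For f(x) = -x:
Applying f replaces x by -x. Since |-x| = |x|, the absolute value is unchanged by f, whereas x -> -x, 2x - 1 -> -2x - 1 and x + 1 -> -x + 1 all change.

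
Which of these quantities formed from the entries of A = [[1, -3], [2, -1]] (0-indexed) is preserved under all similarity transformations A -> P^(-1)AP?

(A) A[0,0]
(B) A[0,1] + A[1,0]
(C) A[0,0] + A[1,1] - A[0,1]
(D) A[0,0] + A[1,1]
D

A[0,0] + A[1,1] is the trace of A. By the cyclic property of the trace, tr(P^(-1)AP) = tr(APP^(-1)) = tr(A), so it is the same for every matrix similar to A.

The other combinations are not similarity invariants. For example, take P = [[1, -1], [0, 1]] (det P = 1), so P^(-1) = [[1, 1], [0, 1]] and
B = P^(-1)AP = [[3, -7], [2, -3]].
Evaluating each option on A and on B:
(A) A[0,0]: 1 for A, 3 for B -> changes
(B) A[0,1] + A[1,0]: -1 for A, -5 for B -> changes
(C) A[0,0] + A[1,1] - A[0,1]: 3 for A, 7 for B -> changes
(D) A[0,0] + A[1,1]: 0 for A, 0 for B -> unchanged

Only (D) A[0,0] + A[1,1] = 0 survives (and it does so for every P, not just this one), so it is the invariant.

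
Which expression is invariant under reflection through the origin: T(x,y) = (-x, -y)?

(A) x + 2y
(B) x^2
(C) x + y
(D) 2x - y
B

The map is reflection through the origin: T(x,y) = (-x, -y).
Substitute the transformed coordinates into each option and compare with the original:
(A) x + 2y  ->  (-x) + 2(-y) = -x - 2y   [differs from x + 2y: not invariant]
(B) x^2  ->  (-x)^2 = x^2   [equals x^2: invariant]
(C) x + y  ->  (-x) + (-y) = -x - y   [differs from x + y: not invariant]
(D) 2x - y  ->  2(-x) - (-y) = -2x + y   [differs from 2x - y: not invariant]

Only option (B), x^2, is unchanged by the transformation.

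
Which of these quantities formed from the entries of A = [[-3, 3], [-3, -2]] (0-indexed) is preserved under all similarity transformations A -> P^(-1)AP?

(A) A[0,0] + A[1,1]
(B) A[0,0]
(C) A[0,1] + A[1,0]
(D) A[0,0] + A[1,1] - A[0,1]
A

A[0,0] + A[1,1] is the trace of A. By the cyclic property of the trace, tr(P^(-1)AP) = tr(APP^(-1)) = tr(A), so it is the same for every matrix similar to A.

The other combinations are not similarity invariants. For example, take P = [[1, -1], [0, 1]] (det P = 1), so P^(-1) = [[1, 1], [0, 1]] and
B = P^(-1)AP = [[-6, 7], [-3, 1]].
Evaluating each option on A and on B:
(A) A[0,0] + A[1,1]: -5 for A, -5 for B -> unchanged
(B) A[0,0]: -3 for A, -6 for B -> changes
(C) A[0,1] + A[1,0]: 0 for A, 4 for B -> changes
(D) A[0,0] + A[1,1] - A[0,1]: -8 for A, -12 for B -> changes

Only (A) A[0,0] + A[1,1] = -5 survives (and it does so for every P, not just this one), so it is the invariant.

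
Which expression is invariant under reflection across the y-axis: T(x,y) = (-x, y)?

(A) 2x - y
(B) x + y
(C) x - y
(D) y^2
D

The map is reflection across the y-axis: T(x,y) = (-x, y).
Substitute the transformed coordinates into each option and compare with the original:
(A) 2x - y  ->  2(-x) - (y) = -2x - y   [differs from 2x - y: not invariant]
(B) x + y  ->  (-x) + (y) = -x + y   [differs from x + y: not invariant]
(C) x - y  ->  (-x) - (y) = -x - y   [differs from x - y: not invariant]
(D) y^2  ->  (y)^2 = y^2   [equals y^2: invariant]

Only option (D), y^2, is unchanged by the transformation.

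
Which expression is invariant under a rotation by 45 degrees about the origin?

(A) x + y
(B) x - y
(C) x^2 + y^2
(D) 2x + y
C

A rotation by 45 degrees sends (x, y) to (sqrt(2)x/2 - sqrt(2)y/2, sqrt(2)x/2 + sqrt(2)y/2).
Substitute the transformed coordinates into each option and compare with the original:
(A) x + y  ->  (sqrt(2)x/2 - sqrt(2)y/2) + (sqrt(2)x/2 + sqrt(2)y/2) = sqrt(2)x   [differs from x + y: not invariant]
(B) x - y  ->  (sqrt(2)x/2 - sqrt(2)y/2) - (sqrt(2)x/2 + sqrt(2)y/2) = -sqrt(2)y   [differs from x - y: not invariant]
(C) x^2 + y^2  ->  (sqrt(2)x/2 - sqrt(2)y/2)^2 + (sqrt(2)x/2 + sqrt(2)y/2)^2 = x^2 + y^2   [equals x^2 + y^2: invariant]
(D) 2x + y  ->  2(sqrt(2)x/2 - sqrt(2)y/2) + (sqrt(2)x/2 + sqrt(2)y/2) = 3sqrt(2)x/2 - sqrt(2)y/2   [differs from 2x + y: not invariant]

Only option (C), x^2 + y^2, is unchanged by the transformation.
Geometrically, x^2 + y^2 is the squared distance from the origin, which every rotation about the origin preserves.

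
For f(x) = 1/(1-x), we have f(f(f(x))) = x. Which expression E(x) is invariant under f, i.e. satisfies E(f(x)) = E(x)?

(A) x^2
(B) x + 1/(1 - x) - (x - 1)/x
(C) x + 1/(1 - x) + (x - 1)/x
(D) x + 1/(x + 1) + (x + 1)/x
C

Replace x by f(x) = 1/(1 - x) in each option and simplify. As a quick numerical cross-check, also compare E(3) with E(f(3)) = E(-1/2).

(A) x^2  ->  (1/(1 - x))^2 = (x - 1)^(-2); check: E(3) = 9 but E(-1/2) = 1/4.   [not invariant]
(B) x + 1/(1 - x) - (x - 1)/x  ->  (1/(1 - x)) + 1/(1 - (1/(1 - x))) - ((1/(1 - x)) - 1)/(1/(1 - x)) = (x^2(1 - x) - x + (x - 1)^2)/(x(x - 1)); check: E(3) = 11/6 but E(-1/2) = -17/6.   [not invariant]
(C) x + 1/(1 - x) + (x - 1)/x  ->  (1/(1 - x)) + 1/(1 - (1/(1 - x))) + ((1/(1 - x)) - 1)/(1/(1 - x)), which simplifies back to x + 1/(1 - x) + (x - 1)/x; check: E(3) = 19/6, E(-1/2) = 19/6.   [invariant]
(D) x + 1/(x + 1) + (x + 1)/x  ->  (1/(1 - x)) + 1/((1/(1 - x)) + 1) + ((1/(1 - x)) + 1)/(1/(1 - x)) = (-x^3 + 6x^2 - 11x + 7)/(x^2 - 3x + 2); check: E(3) = 55/12 but E(-1/2) = 1/2.   [not invariant]

Only (C) is unchanged. Indeed f(f(x)) = 1/(1 - 1/(1-x)) = (1-x)/(-x) = (x-1)/x, so E(x) = x + f(x) + f(f(x)) is the sum over the whole 3-cycle; applying f just permutes the three terms cyclically (x -> f(x) -> f(f(x)) -> x), leaving the sum unchanged.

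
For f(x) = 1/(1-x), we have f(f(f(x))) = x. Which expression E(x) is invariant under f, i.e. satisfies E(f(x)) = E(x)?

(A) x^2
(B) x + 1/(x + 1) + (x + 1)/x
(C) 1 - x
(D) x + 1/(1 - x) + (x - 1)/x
D

Replace x by f(x) = 1/(1 - x) in each option and simplify. As a quick numerical cross-check, also compare E(4) with E(f(4)) = E(-1/3).

(A) x^2  ->  (1/(1 - x))^2 = (x - 1)^(-2); check: E(4) = 16 but E(-1/3) = 1/9.   [not invariant]
(B) x + 1/(x + 1) + (x + 1)/x  ->  (1/(1 - x)) + 1/((1/(1 - x)) + 1) + ((1/(1 - x)) + 1)/(1/(1 - x)) = (-x^3 + 6x^2 - 11x + 7)/(x^2 - 3x + 2); check: E(4) = 109/20 but E(-1/3) = -5/6.   [not invariant]
(C) 1 - x  ->  1 - (1/(1 - x)) = x/(x - 1); check: E(4) = -3 but E(-1/3) = 4/3.   [not invariant]
(D) x + 1/(1 - x) + (x - 1)/x  ->  (1/(1 - x)) + 1/(1 - (1/(1 - x))) + ((1/(1 - x)) - 1)/(1/(1 - x)), which simplifies back to x + 1/(1 - x) + (x - 1)/x; check: E(4) = 53/12, E(-1/3) = 53/12.   [invariant]

Only (D) is unchanged. Indeed f(f(x)) = 1/(1 - 1/(1-x)) = (1-x)/(-x) = (x-1)/x, so E(x) = x + f(x) + f(f(x)) is the sum over the whole 3-cycle; applying f just permutes the three terms cyclically (x -> f(x) -> f(f(x)) -> x), leaving the sum unchanged.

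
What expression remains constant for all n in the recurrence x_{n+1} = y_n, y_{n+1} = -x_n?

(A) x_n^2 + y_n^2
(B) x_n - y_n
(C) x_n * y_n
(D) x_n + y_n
A

For the recurrence x_{n+1} = y_n, y_{n+1} = -x_n:

x_{n+1}^2 + y_{n+1}^2 = y_n^2 + (-x_n)^2 = x_n^2 + y_n^2
The sum of squares is conserved (like energy in a harmonic oscillator).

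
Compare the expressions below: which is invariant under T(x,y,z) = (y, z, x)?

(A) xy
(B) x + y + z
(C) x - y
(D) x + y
B

Apply T(x,y,z) = (y, z, x) to each option, i.e. replace (x, y, z) by the transformed coordinates.
Substitute the transformed coordinates into each option and compare with the original:
(A) xy  ->  (y)(z) = yz   [differs from xy: not invariant]
(B) x + y + z  ->  (y) + (z) + (x) = x + y + z   [equals x + y + z: invariant]
(C) x - y  ->  (y) - (z) = y - z   [differs from x - y: not invariant]
(D) x + y  ->  (y) + (z) = y + z   [differs from x + y: not invariant]

Only option (B), x + y + z, is unchanged by the transformation.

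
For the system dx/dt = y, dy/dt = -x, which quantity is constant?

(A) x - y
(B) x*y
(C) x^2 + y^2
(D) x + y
C

A first integral I satisfies dI/dt = 0 along every solution. Differentiate each option and use the equation of motion:
(A) d/dt[x - y] = y - (-x) = x + y, not identically 0
(B) d/dt[x*y] = (dx/dt)y + x(dy/dt) = y^2 - x^2, not identically 0
(C) d/dt[x^2 + y^2] = 2x*dx/dt + 2y*dy/dt = 2x*y + 2y*(-x) = 0
(D) d/dt[x + y] = y + (-x) = y - x, not identically 0

Only (C) has zero time-derivative. So x^2 + y^2 (the squared radius; trajectories are circles) is the conserved quantity.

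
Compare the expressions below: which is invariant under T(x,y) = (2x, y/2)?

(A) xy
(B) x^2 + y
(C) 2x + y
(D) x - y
A

An expression E(x,y) is invariant under T if E(T(x,y)) = E(x,y). Here T(x,y) = (2x, y/2).
Substitute the transformed coordinates into each option and compare with the original:
(A) xy  ->  (2x)(y/2) = xy   [equals xy: invariant]
(B) x^2 + y  ->  (2x)^2 + (y/2) = 4x^2 + y/2   [differs from x^2 + y: not invariant]
(C) 2x + y  ->  2(2x) + (y/2) = 4x + y/2   [differs from 2x + y: not invariant]
(D) x - y  ->  (2x) - (y/2) = 2x - y/2   [differs from x - y: not invariant]

Only option (A), xy, is unchanged by the transformation.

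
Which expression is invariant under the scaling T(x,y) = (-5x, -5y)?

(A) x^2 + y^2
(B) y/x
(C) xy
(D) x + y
B

Under the uniform scaling T(x,y) = (-5x, -5y):
Substitute the transformed coordinates into each option and compare with the original:
(A) x^2 + y^2  ->  (-5x)^2 + (-5y)^2 = 25x^2 + 25y^2   [differs from x^2 + y^2: not invariant]
(B) y/x  ->  (-5y)/(-5x) = y/x   [equals y/x: invariant]
(C) xy  ->  (-5x)(-5y) = 25xy   [differs from xy: not invariant]
(D) x + y  ->  (-5x) + (-5y) = -5x - 5y   [differs from x + y: not invariant]

Only option (B), y/x, is unchanged by the transformation.
The common factor -5 cancels in a ratio of coordinates, while sums, products and sums of squares pick up factors of -5 or 25.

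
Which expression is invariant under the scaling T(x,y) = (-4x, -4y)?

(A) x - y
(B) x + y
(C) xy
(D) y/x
D

Under the uniform scaling T(x,y) = (-4x, -4y):
Substitute the transformed coordinates into each option and compare with the original:
(A) x - y  ->  (-4x) - (-4y) = -4x + 4y   [differs from x - y: not invariant]
(B) x + y  ->  (-4x) + (-4y) = -4x - 4y   [differs from x + y: not invariant]
(C) xy  ->  (-4x)(-4y) = 16xy   [differs from xy: not invariant]
(D) y/x  ->  (-4y)/(-4x) = y/x   [equals y/x: invariant]

Only option (D), y/x, is unchanged by the transformation.
The common factor -4 cancels in a ratio of coordinates, while sums, products and sums of squares pick up factors of -4 or 16.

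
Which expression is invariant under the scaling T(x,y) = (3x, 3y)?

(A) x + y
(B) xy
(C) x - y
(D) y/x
D

Under the uniform scaling T(x,y) = (3x, 3y):
Substitute the transformed coordinates into each option and compare with the original:
(A) x + y  ->  (3x) + (3y) = 3x + 3y   [differs from x + y: not invariant]
(B) xy  ->  (3x)(3y) = 9xy   [differs from xy: not invariant]
(C) x - y  ->  (3x) - (3y) = 3x - 3y   [differs from x - y: not invariant]
(D) y/x  ->  (3y)/(3x) = y/x   [equals y/x: invariant]

Only option (D), y/x, is unchanged by the transformation.
The common factor 3 cancels in a ratio of coordinates, while sums, products and sums of squares pick up factors of 3 or 9.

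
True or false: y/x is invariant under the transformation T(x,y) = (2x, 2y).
True

Substitute T(x,y) = (2x, 2y) into the expression and compare with the original.

Original: y/x
After applying T: (2y)/(2x) = y/x

This is identical to the original y/x, so the expression is invariant.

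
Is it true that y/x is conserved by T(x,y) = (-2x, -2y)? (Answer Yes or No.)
Yes

Substitute T(x,y) = (-2x, -2y) into the expression and compare with the original.

Original: y/x
After applying T: (-2y)/(-2x) = y/x

This is identical to the original y/x, so the expression is invariant.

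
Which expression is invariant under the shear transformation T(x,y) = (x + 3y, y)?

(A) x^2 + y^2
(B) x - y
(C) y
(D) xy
C

Under the shear T(x,y) = (x + 3y, y):
Substitute the transformed coordinates into each option and compare with the original:
(A) x^2 + y^2  ->  (x + 3y)^2 + (y)^2 = x^2 + 6xy + 10y^2   [differs from x^2 + y^2: not invariant]
(B) x - y  ->  (x + 3y) - (y) = x + 2y   [differs from x - y: not invariant]
(C) y  ->  (y) = y   [equals y: invariant]
(D) xy  ->  (x + 3y)(y) = xy + 3y^2   [differs from xy: not invariant]

Only option (C), y, is unchanged by the transformation.
A horizontal shear moves points parallel to the x-axis, so the y-coordinate (and any function of y alone) is unchanged.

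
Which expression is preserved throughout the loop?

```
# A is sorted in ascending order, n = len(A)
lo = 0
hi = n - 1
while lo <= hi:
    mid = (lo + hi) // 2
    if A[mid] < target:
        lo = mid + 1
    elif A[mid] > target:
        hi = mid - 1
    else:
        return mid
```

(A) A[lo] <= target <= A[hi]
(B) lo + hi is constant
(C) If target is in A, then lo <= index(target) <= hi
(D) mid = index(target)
C

A loop invariant must hold before the first iteration and be re-established by every execution of the body.

(C) If target is in A, then lo <= index(target) <= hi: Before the loop [lo, hi] = [0, n-1] covers every index. When A[mid] < target, sortedness puts target strictly to the right of mid, so setting lo = mid + 1 keeps index(target) in [lo, hi]; symmetrically for hi = mid - 1. Hence 'if target is in A then lo <= index(target) <= hi' holds after every iteration, and when lo > hi it proves target is absent.

The other options fail:
(A) A[lo] <= target <= A[hi]: fails when target is not in A (e.g. target < A[0] already violates it before the loop), so it is not maintained in general.
(B) lo + hi is constant: each iteration moves exactly one of lo, hi, so lo + hi changes (e.g. 0 + (n-1) becomes (mid+1) + (n-1)).
(D) mid = index(target): mid is just the current probe; it equals index(target) only on the iteration that returns.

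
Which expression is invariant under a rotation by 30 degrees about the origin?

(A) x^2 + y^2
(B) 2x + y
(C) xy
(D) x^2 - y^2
A

A rotation by 30 degrees sends (x, y) to (sqrt(3)x/2 - y/2, x/2 + sqrt(3)y/2).
Substitute the transformed coordinates into each option and compare with the original:
(A) x^2 + y^2  ->  (sqrt(3)x/2 - y/2)^2 + (x/2 + sqrt(3)y/2)^2 = x^2 + y^2   [equals x^2 + y^2: invariant]
(B) 2x + y  ->  2(sqrt(3)x/2 - y/2) + (x/2 + sqrt(3)y/2) = x/2 + sqrt(3)x - y + sqrt(3)y/2   [differs from 2x + y: not invariant]
(C) xy  ->  (sqrt(3)x/2 - y/2)(x/2 + sqrt(3)y/2) = sqrt(3)x^2/4 + xy/2 - sqrt(3)y^2/4   [differs from xy: not invariant]
(D) x^2 - y^2  ->  (sqrt(3)x/2 - y/2)^2 - (x/2 + sqrt(3)y/2)^2 = x^2/2 - sqrt(3)xy - y^2/2   [differs from x^2 - y^2: not invariant]

Only option (A), x^2 + y^2, is unchanged by the transformation.
Geometrically, x^2 + y^2 is the squared distance from the origin, which every rotation about the origin preserves.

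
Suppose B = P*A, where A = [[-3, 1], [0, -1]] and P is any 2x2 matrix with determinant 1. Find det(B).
3

By the multiplicative property of determinants, det(B) = det(P*A) = det(P) * det(A) = det(A),
so the determinant is invariant under multiplication by any determinant-1 matrix; we just need det(A).

det(A) = (-3)(-1) - (1)(0) = 3 - 0 = 3

Therefore det(B) = 1 * 3 = 3.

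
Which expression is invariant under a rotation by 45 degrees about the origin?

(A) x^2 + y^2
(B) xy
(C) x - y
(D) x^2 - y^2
A

A rotation by 45 degrees sends (x, y) to (sqrt(2)x/2 - sqrt(2)y/2, sqrt(2)x/2 + sqrt(2)y/2).
Substitute the transformed coordinates into each option and compare with the original:
(A) x^2 + y^2  ->  (sqrt(2)x/2 - sqrt(2)y/2)^2 + (sqrt(2)x/2 + sqrt(2)y/2)^2 = x^2 + y^2   [equals x^2 + y^2: invariant]
(B) xy  ->  (sqrt(2)x/2 - sqrt(2)y/2)(sqrt(2)x/2 + sqrt(2)y/2) = x^2/2 - y^2/2   [differs from xy: not invariant]
(C) x - y  ->  (sqrt(2)x/2 - sqrt(2)y/2) - (sqrt(2)x/2 + sqrt(2)y/2) = -sqrt(2)y   [differs from x - y: not invariant]
(D) x^2 - y^2  ->  (sqrt(2)x/2 - sqrt(2)y/2)^2 - (sqrt(2)x/2 + sqrt(2)y/2)^2 = -2xy   [differs from x^2 - y^2: not invariant]

Only option (A), x^2 + y^2, is unchanged by the transformation.
Geometrically, x^2 + y^2 is the squared distance from the origin, which every rotation about the origin preserves.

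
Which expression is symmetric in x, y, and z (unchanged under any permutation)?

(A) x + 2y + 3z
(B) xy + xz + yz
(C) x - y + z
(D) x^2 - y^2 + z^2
B

A symmetric expression is unchanged when the variables are permuted; here the transformation to test is the swap (x, y) -> (y, x).
A symmetric expression must survive every permutation; the single swap x <-> y already eliminates the distractors, and the keyed expression is also unchanged by x <-> z and y <-> z (each variable enters it in exactly the same way).
Substitute the transformed coordinates into each option and compare with the original:
(A) x + 2y + 3z  ->  (y) + 2(x) + 3z = 2x + y + 3z   [differs from x + 2y + 3z: not invariant]
(B) xy + xz + yz  ->  (y)(x) + (y)z + (x)z = xy + xz + yz   [equals xy + xz + yz: invariant]
(C) x - y + z  ->  (y) - (x) + z = -x + y + z   [differs from x - y + z: not invariant]
(D) x^2 - y^2 + z^2  ->  (y)^2 - (x)^2 + z^2 = -x^2 + y^2 + z^2   [differs from x^2 - y^2 + z^2: not invariant]

Only option (B), xy + xz + yz, is unchanged by the transformation.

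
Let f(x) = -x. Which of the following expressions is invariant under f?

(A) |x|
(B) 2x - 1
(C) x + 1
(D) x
A

For f(x) = -x:
Applying f replaces x by -x. Since |-x| = |x|, the absolute value is unchanged by f, whereas x -> -x, 2x - 1 -> -2x - 1 and x + 1 -> -x + 1 all change.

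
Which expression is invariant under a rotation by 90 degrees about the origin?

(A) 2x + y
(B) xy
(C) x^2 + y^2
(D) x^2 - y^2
C

A rotation by 90 degrees sends (x, y) to (-y, x).
Substitute the transformed coordinates into each option and compare with the original:
(A) 2x + y  ->  2(-y) + (x) = x - 2y   [differs from 2x + y: not invariant]
(B) xy  ->  (-y)(x) = -xy   [differs from xy: not invariant]
(C) x^2 + y^2  ->  (-y)^2 + (x)^2 = x^2 + y^2   [equals x^2 + y^2: invariant]
(D) x^2 - y^2  ->  (-y)^2 - (x)^2 = -x^2 + y^2   [differs from x^2 - y^2: not invariant]

Only option (C), x^2 + y^2, is unchanged by the transformation.
Geometrically, x^2 + y^2 is the squared distance from the origin, which every rotation about the origin preserves.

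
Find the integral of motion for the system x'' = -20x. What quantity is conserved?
E = (x')^2 + 20x^2

Multiply the equation by x':
x' * x'' = -20x * x'
The left side is d/dt[(x')^2/2] and the right side is d/dt[-20x^2/2], so
d/dt[(x')^2/2 + 20x^2/2] = 0, i.e. (x')^2/2 + 20x^2/2 = constant.
Multiplying by 2, the integral of motion is E = (x')^2 + 20x^2.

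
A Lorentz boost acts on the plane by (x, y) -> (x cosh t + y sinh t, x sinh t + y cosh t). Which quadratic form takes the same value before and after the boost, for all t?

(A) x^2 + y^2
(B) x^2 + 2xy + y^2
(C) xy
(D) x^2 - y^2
D

Write x' = x cosh t + y sinh t, y' = x sinh t + y cosh t and substitute into each option:
(A) x^2 + y^2: (x cosh t + y sinh t)^2 + (x sinh t + y cosh t)^2 = (x^2 + y^2)(cosh^2 t + sinh^2 t) + 4xy sinh t cosh t = (x^2 + y^2) cosh 2t + 2xy sinh 2t   [not invariant for t != 0]
(B) x^2 + 2xy + y^2: (x' + y')^2 with x' + y' = (x + y)(cosh t + sinh t) = (x + y)e^t, so it becomes (x + y)^2 e^(2t)   [not invariant for t != 0]
(C) xy: (x cosh t + y sinh t)(x sinh t + y cosh t) = xy(cosh^2 t + sinh^2 t) + (x^2 + y^2) sinh t cosh t = xy cosh 2t + (x^2 + y^2)(sinh 2t)/2   [not invariant for t != 0]
(D) x^2 - y^2: (x cosh t + y sinh t)^2 - (x sinh t + y cosh t)^2 = x^2(cosh^2 t - sinh^2 t) + 2xy(cosh t sinh t - sinh t cosh t) + y^2(sinh^2 t - cosh^2 t) = x^2 - y^2   [invariant, using cosh^2 t - sinh^2 t = 1]

Only (D) x^2 - y^2 is unchanged; it is the Minkowski form preserved by Lorentz boosts, just as x^2 + y^2 is preserved by ordinary rotations.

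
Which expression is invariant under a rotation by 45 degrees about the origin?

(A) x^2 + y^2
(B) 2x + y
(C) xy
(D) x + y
A

A rotation by 45 degrees sends (x, y) to (sqrt(2)x/2 - sqrt(2)y/2, sqrt(2)x/2 + sqrt(2)y/2).
Substitute the transformed coordinates into each option and compare with the original:
(A) x^2 + y^2  ->  (sqrt(2)x/2 - sqrt(2)y/2)^2 + (sqrt(2)x/2 + sqrt(2)y/2)^2 = x^2 + y^2   [equals x^2 + y^2: invariant]
(B) 2x + y  ->  2(sqrt(2)x/2 - sqrt(2)y/2) + (sqrt(2)x/2 + sqrt(2)y/2) = 3sqrt(2)x/2 - sqrt(2)y/2   [differs from 2x + y: not invariant]
(C) xy  ->  (sqrt(2)x/2 - sqrt(2)y/2)(sqrt(2)x/2 + sqrt(2)y/2) = x^2/2 - y^2/2   [differs from xy: not invariant]
(D) x + y  ->  (sqrt(2)x/2 - sqrt(2)y/2) + (sqrt(2)x/2 + sqrt(2)y/2) = sqrt(2)x   [differs from x + y: not invariant]

Only option (A), x^2 + y^2, is unchanged by the transformation.
Geometrically, x^2 + y^2 is the squared distance from the origin, which every rotation about the origin preserves.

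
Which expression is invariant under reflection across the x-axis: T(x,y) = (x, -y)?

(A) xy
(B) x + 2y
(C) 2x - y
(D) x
D

The map is reflection across the x-axis: T(x,y) = (x, -y).
Substitute the transformed coordinates into each option and compare with the original:
(A) xy  ->  (x)(-y) = -xy   [differs from xy: not invariant]
(B) x + 2y  ->  (x) + 2(-y) = x - 2y   [differs from x + 2y: not invariant]
(C) 2x - y  ->  2(x) - (-y) = 2x + y   [differs from 2x - y: not invariant]
(D) x  ->  (x) = x   [equals x: invariant]

Only option (D), x, is unchanged by the transformation.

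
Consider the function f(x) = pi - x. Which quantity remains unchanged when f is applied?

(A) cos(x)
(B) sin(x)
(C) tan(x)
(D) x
B

For f(x) = pi - x:
sin(pi - x) = sin(x), so sine is invariant under this transformation.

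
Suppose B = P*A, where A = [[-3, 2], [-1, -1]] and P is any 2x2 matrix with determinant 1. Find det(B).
5

By the multiplicative property of determinants, det(B) = det(P*A) = det(P) * det(A) = det(A),
so the determinant is invariant under multiplication by any determinant-1 matrix; we just need det(A).

det(A) = (-3)(-1) - (2)(-1) = 3 - (-2) = 5

Therefore det(B) = 1 * 5 = 5.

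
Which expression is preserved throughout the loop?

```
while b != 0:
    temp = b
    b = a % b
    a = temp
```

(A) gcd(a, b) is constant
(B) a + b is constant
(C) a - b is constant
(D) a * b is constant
A

A loop invariant must hold before the first iteration and be re-established by every execution of the body.

(A) gcd(a, b) is constant: One iteration replaces (a, b) by (b, a mod b). Since a mod b = a - q*b for an integer q, any common divisor of a and b divides b and a mod b, and conversely; hence gcd(b, a mod b) = gcd(a, b). For instance (31, 11) -> (11, 9) keeps gcd = 1. At exit b = 0 and a = gcd of the original inputs.

The other options fail:
(B) a + b is constant: e.g. (a, b) = (31, 11) -> (11, 9): the sum goes from 42 to 20.
(C) a - b is constant: e.g. (a, b) = (31, 11) -> (11, 9): the difference goes from 20 to 2.
(D) a * b is constant: e.g. (a, b) = (31, 11) -> (11, 9): the product goes from 341 to 99.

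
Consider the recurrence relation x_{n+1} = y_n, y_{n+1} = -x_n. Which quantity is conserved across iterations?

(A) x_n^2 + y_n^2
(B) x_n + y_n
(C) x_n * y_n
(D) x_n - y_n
A

For the recurrence x_{n+1} = y_n, y_{n+1} = -x_n:

x_{n+1}^2 + y_{n+1}^2 = y_n^2 + (-x_n)^2 = x_n^2 + y_n^2
The sum of squares is conserved (like energy in a harmonic oscillator).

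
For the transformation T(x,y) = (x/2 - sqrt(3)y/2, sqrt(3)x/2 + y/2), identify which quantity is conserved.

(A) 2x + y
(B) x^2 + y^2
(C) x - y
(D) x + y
B

An expression E(x,y) is invariant under T if E(T(x,y)) = E(x,y). Here T(x,y) = (x/2 - sqrt(3)y/2, sqrt(3)x/2 + y/2).
Substitute the transformed coordinates into each option and compare with the original:
(A) 2x + y  ->  2(x/2 - sqrt(3)y/2) + (sqrt(3)x/2 + y/2) = sqrt(3)x/2 + x - sqrt(3)y + y/2   [differs from 2x + y: not invariant]
(B) x^2 + y^2  ->  (x/2 - sqrt(3)y/2)^2 + (sqrt(3)x/2 + y/2)^2 = x^2 + y^2   [equals x^2 + y^2: invariant]
(C) x - y  ->  (x/2 - sqrt(3)y/2) - (sqrt(3)x/2 + y/2) = -sqrt(3)x/2 + x/2 - sqrt(3)y/2 - y/2   [differs from x - y: not invariant]
(D) x + y  ->  (x/2 - sqrt(3)y/2) + (sqrt(3)x/2 + y/2) = x/2 + sqrt(3)x/2 - sqrt(3)y/2 + y/2   [differs from x + y: not invariant]

Only option (B), x^2 + y^2, is unchanged by the transformation.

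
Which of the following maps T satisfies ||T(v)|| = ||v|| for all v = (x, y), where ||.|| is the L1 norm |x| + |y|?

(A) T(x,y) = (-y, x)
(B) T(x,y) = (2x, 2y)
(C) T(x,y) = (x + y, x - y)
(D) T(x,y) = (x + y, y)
A

A transformation preserves a norm if ||T(v)|| = ||v|| for every v; a single vector where the norm changes rules an option out.

(A) T(x,y) = (-y, x): preserves the norm -- it only permutes the coordinates and/or flips signs, which leaves |x| + |y| unchanged.
(B) T(x,y) = (2x, 2y): v = (1, 0) has norm |1| + |0| = 1, but T(v) = (2, 0) has norm 2 -- not preserved.
(C) T(x,y) = (x + y, x - y): v = (1, 0) has norm |1| + |0| = 1, but T(v) = (1, 1) has norm 2 -- not preserved.
(D) T(x,y) = (x + y, y): v = (0, 1) has norm |0| + |1| = 1, but T(v) = (1, 1) has norm 2 -- not preserved.

Therefore the answer is (A).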